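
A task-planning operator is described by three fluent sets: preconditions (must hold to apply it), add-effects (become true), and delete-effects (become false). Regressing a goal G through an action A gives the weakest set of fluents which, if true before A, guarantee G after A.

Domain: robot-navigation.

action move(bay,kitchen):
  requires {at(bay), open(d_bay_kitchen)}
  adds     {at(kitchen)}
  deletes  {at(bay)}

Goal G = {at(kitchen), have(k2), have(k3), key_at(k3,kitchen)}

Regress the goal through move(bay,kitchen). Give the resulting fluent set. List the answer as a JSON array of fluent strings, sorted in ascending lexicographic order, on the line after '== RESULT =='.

Compute (G \ add) ∪ pre:
  G ∩ del = {}  (empty — regression defined)
  G \ add = {at(kitchen), have(k2), have(k3), key_at(k3,kitchen)} \ {at(kitchen)} = {have(k2), have(k3), key_at(k3,kitchen)}
  ∪ pre   = {have(k2), have(k3), key_at(k3,kitchen)} ∪ {at(bay), open(d_bay_kitchen)}
          = {at(bay), have(k2), have(k3), key_at(k3,kitchen), open(d_bay_kitchen)}

== RESULT ==
["at(bay)", "have(k2)", "have(k3)", "key_at(k3,kitchen)", "open(d_bay_kitchen)"]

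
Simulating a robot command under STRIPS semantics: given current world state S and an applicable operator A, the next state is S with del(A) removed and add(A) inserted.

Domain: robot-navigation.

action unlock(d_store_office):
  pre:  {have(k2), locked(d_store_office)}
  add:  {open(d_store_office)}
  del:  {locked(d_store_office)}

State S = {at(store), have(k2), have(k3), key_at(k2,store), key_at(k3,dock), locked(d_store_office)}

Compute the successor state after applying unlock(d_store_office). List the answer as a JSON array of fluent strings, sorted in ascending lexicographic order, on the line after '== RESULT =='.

Progress:
  pre ⊆ S: {have(k2), locked(d_store_office)} ⊆ S  — applicable
  S \ del = {at(store), have(k2), have(k3), key_at(k2,store), key_at(k3,dock)}
  ∪ add   = {at(store), have(k2), have(k3), key_at(k2,store), key_at(k3,dock), open(d_store_office)}

== RESULT ==
["at(store)", "have(k2)", "have(k3)", "key_at(k2,store)", "key_at(k3,dock)", "open(d_store_office)"]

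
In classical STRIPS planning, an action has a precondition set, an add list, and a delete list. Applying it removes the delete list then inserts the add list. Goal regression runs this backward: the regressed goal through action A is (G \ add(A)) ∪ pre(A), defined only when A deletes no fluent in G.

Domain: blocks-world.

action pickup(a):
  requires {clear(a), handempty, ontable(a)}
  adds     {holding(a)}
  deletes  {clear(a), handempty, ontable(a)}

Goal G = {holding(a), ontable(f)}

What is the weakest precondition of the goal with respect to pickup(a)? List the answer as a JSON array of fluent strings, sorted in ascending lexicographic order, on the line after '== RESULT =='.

Compute (G \ add) ∪ pre:
  G ∩ del = {}  (empty — regression defined)
  G \ add = {holding(a), ontable(f)} \ {holding(a)} = {ontable(f)}
  ∪ pre   = {ontable(f)} ∪ {clear(a), handempty, ontable(a)}
          = {clear(a), handempty, ontable(a), ontable(f)}

== RESULT ==
["clear(a)", "handempty", "ontable(a)", "ontable(f)"]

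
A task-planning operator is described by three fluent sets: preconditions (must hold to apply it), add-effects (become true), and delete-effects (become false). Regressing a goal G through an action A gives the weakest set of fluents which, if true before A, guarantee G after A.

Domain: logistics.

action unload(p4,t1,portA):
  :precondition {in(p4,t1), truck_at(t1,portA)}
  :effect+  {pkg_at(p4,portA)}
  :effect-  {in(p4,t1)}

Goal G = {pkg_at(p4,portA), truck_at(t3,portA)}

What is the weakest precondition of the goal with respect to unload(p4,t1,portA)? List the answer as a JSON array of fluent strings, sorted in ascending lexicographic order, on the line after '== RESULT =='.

Compute (G \ add) ∪ pre:
  G ∩ del = {}  (empty — regression defined)
  G \ add = {pkg_at(p4,portA), truck_at(t3,portA)} \ {pkg_at(p4,portA)} = {truck_at(t3,portA)}
  ∪ pre   = {truck_at(t3,portA)} ∪ {in(p4,t1), truck_at(t1,portA)}
          = {in(p4,t1), truck_at(t1,portA), truck_at(t3,portA)}

== RESULT ==
["in(p4,t1)", "truck_at(t1,portA)", "truck_at(t3,portA)"]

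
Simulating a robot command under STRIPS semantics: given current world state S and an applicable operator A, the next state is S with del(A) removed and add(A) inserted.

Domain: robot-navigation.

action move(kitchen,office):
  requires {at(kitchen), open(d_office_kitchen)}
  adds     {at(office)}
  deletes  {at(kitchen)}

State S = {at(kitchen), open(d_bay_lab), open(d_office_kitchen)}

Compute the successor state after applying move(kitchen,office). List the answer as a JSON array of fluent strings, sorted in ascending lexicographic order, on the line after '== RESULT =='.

Compute (S \ del) ∪ add:
  pre ⊆ S: {at(kitchen), open(d_office_kitchen)} ⊆ S  — applicable
  S \ del = {open(d_bay_lab), open(d_office_kitchen)}
  ∪ add   = {at(office), open(d_bay_lab), open(d_office_kitchen)}

== RESULT ==
["at(office)", "open(d_bay_lab)", "open(d_office_kitchen)"]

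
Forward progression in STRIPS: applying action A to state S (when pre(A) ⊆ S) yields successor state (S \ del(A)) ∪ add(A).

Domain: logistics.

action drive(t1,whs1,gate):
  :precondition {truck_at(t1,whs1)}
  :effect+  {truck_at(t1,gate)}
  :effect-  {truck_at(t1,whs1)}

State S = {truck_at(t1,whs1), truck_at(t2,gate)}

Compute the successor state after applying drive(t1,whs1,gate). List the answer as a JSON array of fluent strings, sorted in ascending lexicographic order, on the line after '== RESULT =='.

Compute (S \ del) ∪ add:
  pre ⊆ S: {truck_at(t1,whs1)} ⊆ S  — applicable
  S \ del = {truck_at(t2,gate)}
  ∪ add   = {truck_at(t1,gate), truck_at(t2,gate)}

== RESULT ==
["truck_at(t1,gate)", "truck_at(t2,gate)"]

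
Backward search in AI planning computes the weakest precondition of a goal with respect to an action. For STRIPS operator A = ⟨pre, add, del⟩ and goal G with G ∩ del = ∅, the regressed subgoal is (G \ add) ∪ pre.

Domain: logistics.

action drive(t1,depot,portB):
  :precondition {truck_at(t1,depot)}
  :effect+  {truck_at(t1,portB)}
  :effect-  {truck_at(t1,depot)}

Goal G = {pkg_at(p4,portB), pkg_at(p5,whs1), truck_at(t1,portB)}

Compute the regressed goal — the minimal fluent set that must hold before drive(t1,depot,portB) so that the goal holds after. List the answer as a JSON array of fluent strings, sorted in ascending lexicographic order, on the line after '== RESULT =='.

Regress:
  G ∩ del = {}  (empty — regression defined)
  G \ add = {pkg_at(p4,portB), pkg_at(p5,whs1), truck_at(t1,portB)} \ {truck_at(t1,portB)} = {pkg_at(p4,portB), pkg_at(p5,whs1)}
  ∪ pre   = {pkg_at(p4,portB), pkg_at(p5,whs1)} ∪ {truck_at(t1,depot)}
          = {pkg_at(p4,portB), pkg_at(p5,whs1), truck_at(t1,depot)}

== RESULT ==
["pkg_at(p4,portB)", "pkg_at(p5,whs1)", "truck_at(t1,depot)"]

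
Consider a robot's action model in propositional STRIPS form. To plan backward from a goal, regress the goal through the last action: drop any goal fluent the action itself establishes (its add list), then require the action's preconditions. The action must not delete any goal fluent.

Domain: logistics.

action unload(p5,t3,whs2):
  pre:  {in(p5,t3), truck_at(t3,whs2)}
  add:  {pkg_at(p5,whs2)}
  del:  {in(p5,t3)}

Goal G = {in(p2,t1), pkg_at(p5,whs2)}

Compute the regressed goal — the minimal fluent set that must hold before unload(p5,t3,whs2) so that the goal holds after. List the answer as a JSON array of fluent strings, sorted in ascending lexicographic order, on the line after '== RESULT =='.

Regress:
  G ∩ del = {}  (empty — regression defined)
  G \ add = {in(p2,t1), pkg_at(p5,whs2)} \ {pkg_at(p5,whs2)} = {in(p2,t1)}
  ∪ pre   = {in(p2,t1)} ∪ {in(p5,t3), truck_at(t3,whs2)}
          = {in(p2,t1), in(p5,t3), truck_at(t3,whs2)}

== RESULT ==
["in(p2,t1)", "in(p5,t3)", "truck_at(t3,whs2)"]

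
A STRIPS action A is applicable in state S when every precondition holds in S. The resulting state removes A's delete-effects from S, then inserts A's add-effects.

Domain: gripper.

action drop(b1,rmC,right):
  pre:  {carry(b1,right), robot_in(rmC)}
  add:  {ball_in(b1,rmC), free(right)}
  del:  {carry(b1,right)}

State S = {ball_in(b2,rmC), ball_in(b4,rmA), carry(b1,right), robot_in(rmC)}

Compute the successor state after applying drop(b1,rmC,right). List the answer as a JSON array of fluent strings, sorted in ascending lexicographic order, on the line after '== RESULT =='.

Compute (S \ del) ∪ add:
  pre ⊆ S: {carry(b1,right), robot_in(rmC)} ⊆ S  — applicable
  S \ del = {ball_in(b2,rmC), ball_in(b4,rmA), robot_in(rmC)}
  ∪ add   = {ball_in(b1,rmC), ball_in(b2,rmC), ball_in(b4,rmA), free(right), robot_in(rmC)}

== RESULT ==
["ball_in(b1,rmC)", "ball_in(b2,rmC)", "ball_in(b4,rmA)", "free(right)", "robot_in(rmC)"]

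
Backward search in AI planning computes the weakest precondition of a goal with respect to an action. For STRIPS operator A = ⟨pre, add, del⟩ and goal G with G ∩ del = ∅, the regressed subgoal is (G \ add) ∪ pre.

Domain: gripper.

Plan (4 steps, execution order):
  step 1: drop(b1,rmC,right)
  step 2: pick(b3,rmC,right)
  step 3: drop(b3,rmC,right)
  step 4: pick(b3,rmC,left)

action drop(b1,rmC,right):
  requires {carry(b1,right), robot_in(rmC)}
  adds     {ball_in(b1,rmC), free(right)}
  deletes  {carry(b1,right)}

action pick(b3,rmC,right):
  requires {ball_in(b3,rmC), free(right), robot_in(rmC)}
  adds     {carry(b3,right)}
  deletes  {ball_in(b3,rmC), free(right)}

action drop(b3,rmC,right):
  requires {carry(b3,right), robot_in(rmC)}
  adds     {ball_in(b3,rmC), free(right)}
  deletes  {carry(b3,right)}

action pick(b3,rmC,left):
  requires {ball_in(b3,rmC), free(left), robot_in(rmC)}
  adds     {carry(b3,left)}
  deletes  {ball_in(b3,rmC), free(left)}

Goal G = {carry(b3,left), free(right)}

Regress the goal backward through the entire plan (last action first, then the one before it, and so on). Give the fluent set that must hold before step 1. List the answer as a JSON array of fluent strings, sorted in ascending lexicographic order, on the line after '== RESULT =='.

Regress step by step:
  through step 4 (pick(b3,rmC,left)): drop {carry(b3,left)}, keep {free(right)}, require {ball_in(b3,rmC), free(left), robot_in(rmC)}
    → {ball_in(b3,rmC), free(left), free(right), robot_in(rmC)}
  through step 3 (drop(b3,rmC,right)): drop {ball_in(b3,rmC), free(right)}, keep {free(left), robot_in(rmC)}, require {carry(b3,right), robot_in(rmC)}
    → {carry(b3,right), free(left), robot_in(rmC)}
  through step 2 (pick(b3,rmC,right)): drop {carry(b3,right)}, keep {free(left), robot_in(rmC)}, require {ball_in(b3,rmC), free(right), robot_in(rmC)}
    → {ball_in(b3,rmC), free(left), free(right), robot_in(rmC)}
  through step 1 (drop(b1,rmC,right)): drop {free(right)}, keep {ball_in(b3,rmC), free(left), robot_in(rmC)}, require {carry(b1,right), robot_in(rmC)}
    → {ball_in(b3,rmC), carry(b1,right), free(left), robot_in(rmC)}

== RESULT ==
["ball_in(b3,rmC)", "carry(b1,right)", "free(left)", "robot_in(rmC)"]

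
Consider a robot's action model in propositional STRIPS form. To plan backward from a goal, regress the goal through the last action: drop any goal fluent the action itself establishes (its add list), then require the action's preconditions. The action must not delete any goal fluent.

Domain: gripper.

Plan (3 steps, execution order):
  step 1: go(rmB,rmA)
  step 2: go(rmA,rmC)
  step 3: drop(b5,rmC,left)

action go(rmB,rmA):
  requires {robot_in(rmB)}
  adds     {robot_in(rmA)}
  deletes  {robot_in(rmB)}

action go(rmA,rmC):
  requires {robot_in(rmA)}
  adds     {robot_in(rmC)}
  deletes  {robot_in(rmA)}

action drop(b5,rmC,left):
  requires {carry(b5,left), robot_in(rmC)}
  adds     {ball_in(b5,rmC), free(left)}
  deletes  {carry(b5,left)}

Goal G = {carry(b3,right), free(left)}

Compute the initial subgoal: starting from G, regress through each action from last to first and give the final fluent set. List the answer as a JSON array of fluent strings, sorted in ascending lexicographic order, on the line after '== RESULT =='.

Regress step by step:
  through step 3 (drop(b5,rmC,left)): drop {free(left)}, keep {carry(b3,right)}, require {carry(b5,left), robot_in(rmC)}
    → {carry(b3,right), carry(b5,left), robot_in(rmC)}
  through step 2 (go(rmA,rmC)): drop {robot_in(rmC)}, keep {carry(b3,right), carry(b5,left)}, require {robot_in(rmA)}
    → {carry(b3,right), carry(b5,left), robot_in(rmA)}
  through step 1 (go(rmB,rmA)): drop {robot_in(rmA)}, keep {carry(b3,right), carry(b5,left)}, require {robot_in(rmB)}
    → {carry(b3,right), carry(b5,left), robot_in(rmB)}

== RESULT ==
["carry(b3,right)", "carry(b5,left)", "robot_in(rmB)"]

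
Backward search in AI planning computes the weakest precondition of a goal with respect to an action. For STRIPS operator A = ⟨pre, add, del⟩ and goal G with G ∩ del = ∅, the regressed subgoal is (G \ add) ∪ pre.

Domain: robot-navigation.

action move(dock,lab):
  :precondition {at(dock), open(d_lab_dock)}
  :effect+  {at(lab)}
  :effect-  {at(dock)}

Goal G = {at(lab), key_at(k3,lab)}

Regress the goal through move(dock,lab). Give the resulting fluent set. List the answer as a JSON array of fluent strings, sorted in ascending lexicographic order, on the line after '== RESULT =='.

Compute (G \ add) ∪ pre:
  G ∩ del = {}  (empty — regression defined)
  G \ add = {at(lab), key_at(k3,lab)} \ {at(lab)} = {key_at(k3,lab)}
  ∪ pre   = {key_at(k3,lab)} ∪ {at(dock), open(d_lab_dock)}
          = {at(dock), key_at(k3,lab), open(d_lab_dock)}

== RESULT ==
["at(dock)", "key_at(k3,lab)", "open(d_lab_dock)"]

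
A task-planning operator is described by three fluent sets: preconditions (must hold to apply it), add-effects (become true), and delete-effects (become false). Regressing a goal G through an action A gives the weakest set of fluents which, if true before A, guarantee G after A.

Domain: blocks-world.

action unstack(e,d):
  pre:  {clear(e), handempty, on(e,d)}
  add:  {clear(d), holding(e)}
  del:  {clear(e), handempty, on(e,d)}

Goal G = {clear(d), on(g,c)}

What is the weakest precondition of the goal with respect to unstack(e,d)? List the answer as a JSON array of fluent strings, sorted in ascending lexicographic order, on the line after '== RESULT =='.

Regress:
  G ∩ del = {}  (empty — regression defined)
  G \ add = {clear(d), on(g,c)} \ {clear(d), holding(e)} = {on(g,c)}
  ∪ pre   = {on(g,c)} ∪ {clear(e), handempty, on(e,d)}
          = {clear(e), handempty, on(e,d), on(g,c)}

== RESULT ==
["clear(e)", "handempty", "on(e,d)", "on(g,c)"]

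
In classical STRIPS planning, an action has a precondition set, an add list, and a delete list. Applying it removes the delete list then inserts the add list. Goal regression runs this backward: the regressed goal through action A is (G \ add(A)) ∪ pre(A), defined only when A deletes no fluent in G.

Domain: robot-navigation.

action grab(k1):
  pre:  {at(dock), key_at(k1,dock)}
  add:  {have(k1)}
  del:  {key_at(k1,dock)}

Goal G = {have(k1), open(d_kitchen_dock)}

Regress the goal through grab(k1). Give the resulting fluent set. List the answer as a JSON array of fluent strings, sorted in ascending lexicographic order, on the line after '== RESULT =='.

Regress:
  G ∩ del = {}  (empty — regression defined)
  G \ add = {have(k1), open(d_kitchen_dock)} \ {have(k1)} = {open(d_kitchen_dock)}
  ∪ pre   = {open(d_kitchen_dock)} ∪ {at(dock), key_at(k1,dock)}
          = {at(dock), key_at(k1,dock), open(d_kitchen_dock)}

== RESULT ==
["at(dock)", "key_at(k1,dock)", "open(d_kitchen_dock)"]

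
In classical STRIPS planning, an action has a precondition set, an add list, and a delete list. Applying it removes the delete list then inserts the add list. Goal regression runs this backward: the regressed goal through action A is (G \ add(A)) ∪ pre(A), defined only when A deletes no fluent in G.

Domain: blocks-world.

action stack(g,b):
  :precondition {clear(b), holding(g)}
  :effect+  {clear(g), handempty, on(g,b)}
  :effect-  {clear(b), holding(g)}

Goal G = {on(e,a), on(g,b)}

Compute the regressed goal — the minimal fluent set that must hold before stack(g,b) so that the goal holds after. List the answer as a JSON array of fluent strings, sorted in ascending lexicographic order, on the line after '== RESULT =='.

Regress:
  G ∩ del = {}  (empty — regression defined)
  G \ add = {on(e,a), on(g,b)} \ {clear(g), handempty, on(g,b)} = {on(e,a)}
  ∪ pre   = {on(e,a)} ∪ {clear(b), holding(g)}
          = {clear(b), holding(g), on(e,a)}

== RESULT ==
["clear(b)", "holding(g)", "on(e,a)"]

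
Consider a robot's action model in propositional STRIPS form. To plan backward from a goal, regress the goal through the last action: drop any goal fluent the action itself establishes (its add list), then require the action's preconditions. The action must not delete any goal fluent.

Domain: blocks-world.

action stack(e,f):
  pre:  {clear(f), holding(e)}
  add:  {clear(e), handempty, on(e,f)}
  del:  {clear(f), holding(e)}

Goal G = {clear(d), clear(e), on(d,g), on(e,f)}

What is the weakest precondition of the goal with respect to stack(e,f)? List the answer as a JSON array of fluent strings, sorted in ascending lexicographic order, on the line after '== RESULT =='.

Compute (G \ add) ∪ pre:
  G ∩ del = {}  (empty — regression defined)
  G \ add = {clear(d), clear(e), on(d,g), on(e,f)} \ {clear(e), handempty, on(e,f)} = {clear(d), on(d,g)}
  ∪ pre   = {clear(d), on(d,g)} ∪ {clear(f), holding(e)}
          = {clear(d), clear(f), holding(e), on(d,g)}

== RESULT ==
["clear(d)", "clear(f)", "holding(e)", "on(d,g)"]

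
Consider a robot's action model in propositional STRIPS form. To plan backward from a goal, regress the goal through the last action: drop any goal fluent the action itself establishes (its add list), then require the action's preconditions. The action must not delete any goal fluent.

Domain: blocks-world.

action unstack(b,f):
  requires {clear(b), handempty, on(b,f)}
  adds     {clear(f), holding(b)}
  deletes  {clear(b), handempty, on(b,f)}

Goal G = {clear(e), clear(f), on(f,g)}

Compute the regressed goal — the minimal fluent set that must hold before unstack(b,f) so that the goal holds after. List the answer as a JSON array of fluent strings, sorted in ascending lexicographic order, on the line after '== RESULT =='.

Compute (G \ add) ∪ pre:
  G ∩ del = {}  (empty — regression defined)
  G \ add = {clear(e), clear(f), on(f,g)} \ {clear(f), holding(b)} = {clear(e), on(f,g)}
  ∪ pre   = {clear(e), on(f,g)} ∪ {clear(b), handempty, on(b,f)}
          = {clear(b), clear(e), handempty, on(b,f), on(f,g)}

== RESULT ==
["clear(b)", "clear(e)", "handempty", "on(b,f)", "on(f,g)"]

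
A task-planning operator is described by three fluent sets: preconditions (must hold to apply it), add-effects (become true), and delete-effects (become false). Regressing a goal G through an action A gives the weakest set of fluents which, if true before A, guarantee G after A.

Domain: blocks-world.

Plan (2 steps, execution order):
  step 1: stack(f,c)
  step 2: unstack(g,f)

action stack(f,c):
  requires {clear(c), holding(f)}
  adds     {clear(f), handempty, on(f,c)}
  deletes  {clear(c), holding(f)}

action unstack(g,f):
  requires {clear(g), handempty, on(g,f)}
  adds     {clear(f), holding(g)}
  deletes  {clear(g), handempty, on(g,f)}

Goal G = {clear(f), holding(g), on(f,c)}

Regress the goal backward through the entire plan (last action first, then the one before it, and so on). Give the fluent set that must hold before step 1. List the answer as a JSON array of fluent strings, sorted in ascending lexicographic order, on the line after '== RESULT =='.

Work backward from the goal:
  through step 2 (unstack(g,f)): drop {clear(f), holding(g)}, keep {on(f,c)}, require {clear(g), handempty, on(g,f)}
    → {clear(g), handempty, on(f,c), on(g,f)}
  through step 1 (stack(f,c)): drop {handempty, on(f,c)}, keep {clear(g), on(g,f)}, require {clear(c), holding(f)}
    → {clear(c), clear(g), holding(f), on(g,f)}

== RESULT ==
["clear(c)", "clear(g)", "holding(f)", "on(g,f)"]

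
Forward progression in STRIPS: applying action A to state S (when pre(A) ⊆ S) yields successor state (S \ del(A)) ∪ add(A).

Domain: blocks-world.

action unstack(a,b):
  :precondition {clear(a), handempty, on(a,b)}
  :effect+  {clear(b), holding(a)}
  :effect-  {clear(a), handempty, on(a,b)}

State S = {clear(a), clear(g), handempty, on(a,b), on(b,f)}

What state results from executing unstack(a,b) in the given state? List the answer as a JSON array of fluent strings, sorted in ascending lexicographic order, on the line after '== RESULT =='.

Compute (S \ del) ∪ add:
  pre ⊆ S: {clear(a), handempty, on(a,b)} ⊆ S  — applicable
  S \ del = {clear(g), on(b,f)}
  ∪ add   = {clear(b), clear(g), holding(a), on(b,f)}

== RESULT ==
["clear(b)", "clear(g)", "holding(a)", "on(b,f)"]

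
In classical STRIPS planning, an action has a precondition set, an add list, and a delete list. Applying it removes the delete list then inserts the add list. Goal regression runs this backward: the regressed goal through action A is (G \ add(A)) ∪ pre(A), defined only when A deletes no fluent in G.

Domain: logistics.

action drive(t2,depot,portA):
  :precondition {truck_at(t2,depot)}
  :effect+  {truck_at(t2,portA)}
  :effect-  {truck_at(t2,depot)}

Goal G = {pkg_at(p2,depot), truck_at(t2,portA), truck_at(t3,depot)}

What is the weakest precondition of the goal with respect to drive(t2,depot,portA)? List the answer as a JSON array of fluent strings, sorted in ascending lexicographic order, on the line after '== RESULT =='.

Regress:
  G ∩ del = {}  (empty — regression defined)
  G \ add = {pkg_at(p2,depot), truck_at(t2,portA), truck_at(t3,depot)} \ {truck_at(t2,portA)} = {pkg_at(p2,depot), truck_at(t3,depot)}
  ∪ pre   = {pkg_at(p2,depot), truck_at(t3,depot)} ∪ {truck_at(t2,depot)}
          = {pkg_at(p2,depot), truck_at(t2,depot), truck_at(t3,depot)}

== RESULT ==
["pkg_at(p2,depot)", "truck_at(t2,depot)", "truck_at(t3,depot)"]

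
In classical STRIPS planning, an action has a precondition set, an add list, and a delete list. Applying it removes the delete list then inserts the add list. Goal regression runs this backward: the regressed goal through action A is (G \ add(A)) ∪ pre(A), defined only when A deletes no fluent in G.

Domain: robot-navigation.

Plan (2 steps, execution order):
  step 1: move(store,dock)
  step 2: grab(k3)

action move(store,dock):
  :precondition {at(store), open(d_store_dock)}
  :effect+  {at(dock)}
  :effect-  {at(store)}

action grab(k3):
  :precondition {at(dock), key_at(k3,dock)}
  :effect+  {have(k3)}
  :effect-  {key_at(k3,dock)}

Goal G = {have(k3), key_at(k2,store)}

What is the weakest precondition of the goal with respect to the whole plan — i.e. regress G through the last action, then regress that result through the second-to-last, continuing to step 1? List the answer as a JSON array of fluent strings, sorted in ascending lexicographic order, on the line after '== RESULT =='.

Work backward from the goal:
  through step 2 (grab(k3)): drop {have(k3)}, keep {key_at(k2,store)}, require {at(dock), key_at(k3,dock)}
    → {at(dock), key_at(k2,store), key_at(k3,dock)}
  through step 1 (move(store,dock)): drop {at(dock)}, keep {key_at(k2,store), key_at(k3,dock)}, require {at(store), open(d_store_dock)}
    → {at(store), key_at(k2,store), key_at(k3,dock), open(d_store_dock)}

== RESULT ==
["at(store)", "key_at(k2,store)", "key_at(k3,dock)", "open(d_store_dock)"]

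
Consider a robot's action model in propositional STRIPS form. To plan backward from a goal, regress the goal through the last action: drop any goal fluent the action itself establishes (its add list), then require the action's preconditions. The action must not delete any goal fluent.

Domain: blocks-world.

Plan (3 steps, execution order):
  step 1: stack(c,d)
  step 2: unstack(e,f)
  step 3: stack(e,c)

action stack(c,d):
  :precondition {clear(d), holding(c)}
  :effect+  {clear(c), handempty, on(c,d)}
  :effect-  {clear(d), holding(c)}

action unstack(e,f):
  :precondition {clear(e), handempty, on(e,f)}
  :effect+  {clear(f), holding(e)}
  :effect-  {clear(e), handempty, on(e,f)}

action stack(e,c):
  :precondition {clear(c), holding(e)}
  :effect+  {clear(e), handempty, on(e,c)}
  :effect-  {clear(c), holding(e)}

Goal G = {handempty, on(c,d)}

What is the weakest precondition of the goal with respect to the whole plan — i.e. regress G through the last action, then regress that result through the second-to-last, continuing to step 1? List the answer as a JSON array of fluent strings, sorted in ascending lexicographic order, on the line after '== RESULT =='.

Regress step by step:
  through step 3 (stack(e,c)): drop {handempty}, keep {on(c,d)}, require {clear(c), holding(e)}
    → {clear(c), holding(e), on(c,d)}
  through step 2 (unstack(e,f)): drop {holding(e)}, keep {clear(c), on(c,d)}, require {clear(e), handempty, on(e,f)}
    → {clear(c), clear(e), handempty, on(c,d), on(e,f)}
  through step 1 (stack(c,d)): drop {clear(c), handempty, on(c,d)}, keep {clear(e), on(e,f)}, require {clear(d), holding(c)}
    → {clear(d), clear(e), holding(c), on(e,f)}

== RESULT ==
["clear(d)", "clear(e)", "holding(c)", "on(e,f)"]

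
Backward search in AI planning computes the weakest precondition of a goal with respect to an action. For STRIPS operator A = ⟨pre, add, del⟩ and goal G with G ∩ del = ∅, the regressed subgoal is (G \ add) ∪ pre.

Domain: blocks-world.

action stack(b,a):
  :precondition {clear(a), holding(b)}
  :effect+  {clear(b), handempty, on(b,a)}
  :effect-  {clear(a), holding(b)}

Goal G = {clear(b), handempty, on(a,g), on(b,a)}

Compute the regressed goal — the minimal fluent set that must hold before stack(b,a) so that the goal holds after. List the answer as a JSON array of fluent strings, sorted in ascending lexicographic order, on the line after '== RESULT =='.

Compute (G \ add) ∪ pre:
  G ∩ del = {}  (empty — regression defined)
  G \ add = {clear(b), handempty, on(a,g), on(b,a)} \ {clear(b), handempty, on(b,a)} = {on(a,g)}
  ∪ pre   = {on(a,g)} ∪ {clear(a), holding(b)}
          = {clear(a), holding(b), on(a,g)}

== RESULT ==
["clear(a)", "holding(b)", "on(a,g)"]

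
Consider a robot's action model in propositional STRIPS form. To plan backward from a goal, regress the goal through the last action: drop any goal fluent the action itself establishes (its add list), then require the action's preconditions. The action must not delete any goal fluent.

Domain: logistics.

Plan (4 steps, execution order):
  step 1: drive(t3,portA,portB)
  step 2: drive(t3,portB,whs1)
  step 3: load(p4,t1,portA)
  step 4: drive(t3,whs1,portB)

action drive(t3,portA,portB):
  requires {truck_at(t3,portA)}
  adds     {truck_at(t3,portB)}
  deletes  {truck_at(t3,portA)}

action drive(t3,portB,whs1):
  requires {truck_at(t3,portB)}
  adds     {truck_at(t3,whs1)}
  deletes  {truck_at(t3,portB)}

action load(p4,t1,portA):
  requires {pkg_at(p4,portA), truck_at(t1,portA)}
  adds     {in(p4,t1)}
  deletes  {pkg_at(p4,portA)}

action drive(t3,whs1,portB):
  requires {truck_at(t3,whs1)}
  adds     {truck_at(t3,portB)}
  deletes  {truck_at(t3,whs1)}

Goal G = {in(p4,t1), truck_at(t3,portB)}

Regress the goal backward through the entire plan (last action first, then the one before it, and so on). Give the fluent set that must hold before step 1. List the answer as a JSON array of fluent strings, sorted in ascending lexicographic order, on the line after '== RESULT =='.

Regress step by step:
  through step 4 (drive(t3,whs1,portB)): drop {truck_at(t3,portB)}, keep {in(p4,t1)}, require {truck_at(t3,whs1)}
    → {in(p4,t1), truck_at(t3,whs1)}
  through step 3 (load(p4,t1,portA)): drop {in(p4,t1)}, keep {truck_at(t3,whs1)}, require {pkg_at(p4,portA), truck_at(t1,portA)}
    → {pkg_at(p4,portA), truck_at(t1,portA), truck_at(t3,whs1)}
  through step 2 (drive(t3,portB,whs1)): drop {truck_at(t3,whs1)}, keep {pkg_at(p4,portA), truck_at(t1,portA)}, require {truck_at(t3,portB)}
    → {pkg_at(p4,portA), truck_at(t1,portA), truck_at(t3,portB)}
  through step 1 (drive(t3,portA,portB)): drop {truck_at(t3,portB)}, keep {pkg_at(p4,portA), truck_at(t1,portA)}, require {truck_at(t3,portA)}
    → {pkg_at(p4,portA), truck_at(t1,portA), truck_at(t3,portA)}

== RESULT ==
["pkg_at(p4,portA)", "truck_at(t1,portA)", "truck_at(t3,portA)"]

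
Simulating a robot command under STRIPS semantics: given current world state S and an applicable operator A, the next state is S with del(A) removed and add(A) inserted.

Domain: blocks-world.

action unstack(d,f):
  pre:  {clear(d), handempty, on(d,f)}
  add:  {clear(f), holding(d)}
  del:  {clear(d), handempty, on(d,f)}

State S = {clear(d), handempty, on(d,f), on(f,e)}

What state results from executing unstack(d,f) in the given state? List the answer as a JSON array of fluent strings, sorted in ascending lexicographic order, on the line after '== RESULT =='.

Progress:
  pre ⊆ S: {clear(d), handempty, on(d,f)} ⊆ S  — applicable
  S \ del = {on(f,e)}
  ∪ add   = {clear(f), holding(d), on(f,e)}

== RESULT ==
["clear(f)", "holding(d)", "on(f,e)"]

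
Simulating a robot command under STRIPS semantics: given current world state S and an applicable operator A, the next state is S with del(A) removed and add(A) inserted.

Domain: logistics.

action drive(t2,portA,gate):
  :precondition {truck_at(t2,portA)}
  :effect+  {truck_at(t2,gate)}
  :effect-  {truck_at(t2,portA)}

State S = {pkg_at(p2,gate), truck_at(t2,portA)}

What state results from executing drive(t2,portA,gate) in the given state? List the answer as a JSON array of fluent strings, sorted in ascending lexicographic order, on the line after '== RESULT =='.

Compute (S \ del) ∪ add:
  pre ⊆ S: {truck_at(t2,portA)} ⊆ S  — applicable
  S \ del = {pkg_at(p2,gate)}
  ∪ add   = {pkg_at(p2,gate), truck_at(t2,gate)}

== RESULT ==
["pkg_at(p2,gate)", "truck_at(t2,gate)"]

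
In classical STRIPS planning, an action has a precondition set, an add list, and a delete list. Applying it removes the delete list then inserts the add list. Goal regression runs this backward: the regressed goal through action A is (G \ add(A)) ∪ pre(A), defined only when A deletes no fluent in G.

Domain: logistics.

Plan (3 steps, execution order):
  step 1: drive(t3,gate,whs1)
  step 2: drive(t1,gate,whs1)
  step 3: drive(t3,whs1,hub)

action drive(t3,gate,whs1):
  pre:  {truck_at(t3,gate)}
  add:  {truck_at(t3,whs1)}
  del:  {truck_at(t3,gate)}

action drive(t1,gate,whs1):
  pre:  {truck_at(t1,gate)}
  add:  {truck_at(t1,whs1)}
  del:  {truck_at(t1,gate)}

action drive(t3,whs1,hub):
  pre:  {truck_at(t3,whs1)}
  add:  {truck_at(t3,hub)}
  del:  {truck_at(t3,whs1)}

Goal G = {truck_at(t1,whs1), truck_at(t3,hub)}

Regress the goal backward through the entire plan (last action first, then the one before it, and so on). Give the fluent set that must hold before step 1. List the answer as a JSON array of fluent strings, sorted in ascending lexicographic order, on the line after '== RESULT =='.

Regress step by step:
  through step 3 (drive(t3,whs1,hub)): drop {truck_at(t3,hub)}, keep {truck_at(t1,whs1)}, require {truck_at(t3,whs1)}
    → {truck_at(t1,whs1), truck_at(t3,whs1)}
  through step 2 (drive(t1,gate,whs1)): drop {truck_at(t1,whs1)}, keep {truck_at(t3,whs1)}, require {truck_at(t1,gate)}
    → {truck_at(t1,gate), truck_at(t3,whs1)}
  through step 1 (drive(t3,gate,whs1)): drop {truck_at(t3,whs1)}, keep {truck_at(t1,gate)}, require {truck_at(t3,gate)}
    → {truck_at(t1,gate), truck_at(t3,gate)}

== RESULT ==
["truck_at(t1,gate)", "truck_at(t3,gate)"]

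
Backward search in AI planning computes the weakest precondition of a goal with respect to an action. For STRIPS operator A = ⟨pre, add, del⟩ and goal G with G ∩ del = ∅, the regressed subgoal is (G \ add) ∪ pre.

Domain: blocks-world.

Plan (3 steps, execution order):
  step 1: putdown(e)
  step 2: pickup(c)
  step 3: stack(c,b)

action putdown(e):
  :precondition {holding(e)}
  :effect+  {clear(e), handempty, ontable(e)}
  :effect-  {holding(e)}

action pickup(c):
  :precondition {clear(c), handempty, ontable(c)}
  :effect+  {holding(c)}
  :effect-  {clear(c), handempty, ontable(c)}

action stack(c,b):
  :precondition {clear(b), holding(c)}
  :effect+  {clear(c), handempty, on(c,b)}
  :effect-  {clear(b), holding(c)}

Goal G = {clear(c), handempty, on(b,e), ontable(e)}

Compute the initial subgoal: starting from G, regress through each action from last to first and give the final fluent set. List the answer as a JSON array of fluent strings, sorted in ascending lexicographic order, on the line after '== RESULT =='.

Work backward from the goal:
  through step 3 (stack(c,b)): drop {clear(c), handempty}, keep {on(b,e), ontable(e)}, require {clear(b), holding(c)}
    → {clear(b), holding(c), on(b,e), ontable(e)}
  through step 2 (pickup(c)): drop {holding(c)}, keep {clear(b), on(b,e), ontable(e)}, require {clear(c), handempty, ontable(c)}
    → {clear(b), clear(c), handempty, on(b,e), ontable(c), ontable(e)}
  through step 1 (putdown(e)): drop {handempty, ontable(e)}, keep {clear(b), clear(c), on(b,e), ontable(c)}, require {holding(e)}
    → {clear(b), clear(c), holding(e), on(b,e), ontable(c)}

== RESULT ==
["clear(b)", "clear(c)", "holding(e)", "on(b,e)", "ontable(c)"]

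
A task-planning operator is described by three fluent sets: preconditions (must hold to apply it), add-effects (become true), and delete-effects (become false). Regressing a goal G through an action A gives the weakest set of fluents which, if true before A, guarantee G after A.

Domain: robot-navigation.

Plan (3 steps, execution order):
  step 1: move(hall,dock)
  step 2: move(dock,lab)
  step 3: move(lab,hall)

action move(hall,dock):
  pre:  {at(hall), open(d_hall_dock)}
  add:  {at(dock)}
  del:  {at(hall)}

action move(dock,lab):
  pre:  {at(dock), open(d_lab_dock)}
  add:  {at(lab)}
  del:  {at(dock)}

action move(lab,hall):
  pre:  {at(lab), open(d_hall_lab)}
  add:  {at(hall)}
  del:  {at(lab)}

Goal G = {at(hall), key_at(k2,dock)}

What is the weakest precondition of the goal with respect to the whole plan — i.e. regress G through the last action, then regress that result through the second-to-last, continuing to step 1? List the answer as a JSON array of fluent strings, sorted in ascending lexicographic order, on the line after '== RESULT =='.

Regress step by step:
  through step 3 (move(lab,hall)): drop {at(hall)}, keep {key_at(k2,dock)}, require {at(lab), open(d_hall_lab)}
    → {at(lab), key_at(k2,dock), open(d_hall_lab)}
  through step 2 (move(dock,lab)): drop {at(lab)}, keep {key_at(k2,dock), open(d_hall_lab)}, require {at(dock), open(d_lab_dock)}
    → {at(dock), key_at(k2,dock), open(d_hall_lab), open(d_lab_dock)}
  through step 1 (move(hall,dock)): drop {at(dock)}, keep {key_at(k2,dock), open(d_hall_lab), open(d_lab_dock)}, require {at(hall), open(d_hall_dock)}
    → {at(hall), key_at(k2,dock), open(d_hall_dock), open(d_hall_lab), open(d_lab_dock)}

== RESULT ==
["at(hall)", "key_at(k2,dock)", "open(d_hall_dock)", "open(d_hall_lab)", "open(d_lab_dock)"]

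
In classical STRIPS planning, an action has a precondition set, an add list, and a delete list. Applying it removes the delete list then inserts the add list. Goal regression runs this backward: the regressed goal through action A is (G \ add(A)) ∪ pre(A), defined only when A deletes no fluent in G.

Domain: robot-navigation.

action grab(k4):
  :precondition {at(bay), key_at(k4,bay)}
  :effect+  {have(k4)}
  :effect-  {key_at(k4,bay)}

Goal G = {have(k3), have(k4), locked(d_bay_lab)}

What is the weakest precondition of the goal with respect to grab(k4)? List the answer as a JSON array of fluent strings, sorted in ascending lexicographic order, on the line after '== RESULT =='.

Compute (G \ add) ∪ pre:
  G ∩ del = {}  (empty — regression defined)
  G \ add = {have(k3), have(k4), locked(d_bay_lab)} \ {have(k4)} = {have(k3), locked(d_bay_lab)}
  ∪ pre   = {have(k3), locked(d_bay_lab)} ∪ {at(bay), key_at(k4,bay)}
          = {at(bay), have(k3), key_at(k4,bay), locked(d_bay_lab)}

== RESULT ==
["at(bay)", "have(k3)", "key_at(k4,bay)", "locked(d_bay_lab)"]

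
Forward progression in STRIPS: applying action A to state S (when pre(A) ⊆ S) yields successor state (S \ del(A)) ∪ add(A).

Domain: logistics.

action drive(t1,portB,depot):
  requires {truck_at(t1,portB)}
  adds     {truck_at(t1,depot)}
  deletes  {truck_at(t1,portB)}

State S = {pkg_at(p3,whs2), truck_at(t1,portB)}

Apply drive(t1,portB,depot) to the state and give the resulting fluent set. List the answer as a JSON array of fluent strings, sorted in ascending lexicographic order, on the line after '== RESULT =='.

Compute (S \ del) ∪ add:
  pre ⊆ S: {truck_at(t1,portB)} ⊆ S  — applicable
  S \ del = {pkg_at(p3,whs2)}
  ∪ add   = {pkg_at(p3,whs2), truck_at(t1,depot)}

== RESULT ==
["pkg_at(p3,whs2)", "truck_at(t1,depot)"]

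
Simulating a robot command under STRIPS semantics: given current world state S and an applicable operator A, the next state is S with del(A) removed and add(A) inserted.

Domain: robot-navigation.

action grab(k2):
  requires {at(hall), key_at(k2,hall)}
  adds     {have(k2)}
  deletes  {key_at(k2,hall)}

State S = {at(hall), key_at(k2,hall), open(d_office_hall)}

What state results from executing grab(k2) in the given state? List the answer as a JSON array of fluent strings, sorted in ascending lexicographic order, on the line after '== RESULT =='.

Compute (S \ del) ∪ add:
  pre ⊆ S: {at(hall), key_at(k2,hall)} ⊆ S  — applicable
  S \ del = {at(hall), open(d_office_hall)}
  ∪ add   = {at(hall), have(k2), open(d_office_hall)}

== RESULT ==
["at(hall)", "have(k2)", "open(d_office_hall)"]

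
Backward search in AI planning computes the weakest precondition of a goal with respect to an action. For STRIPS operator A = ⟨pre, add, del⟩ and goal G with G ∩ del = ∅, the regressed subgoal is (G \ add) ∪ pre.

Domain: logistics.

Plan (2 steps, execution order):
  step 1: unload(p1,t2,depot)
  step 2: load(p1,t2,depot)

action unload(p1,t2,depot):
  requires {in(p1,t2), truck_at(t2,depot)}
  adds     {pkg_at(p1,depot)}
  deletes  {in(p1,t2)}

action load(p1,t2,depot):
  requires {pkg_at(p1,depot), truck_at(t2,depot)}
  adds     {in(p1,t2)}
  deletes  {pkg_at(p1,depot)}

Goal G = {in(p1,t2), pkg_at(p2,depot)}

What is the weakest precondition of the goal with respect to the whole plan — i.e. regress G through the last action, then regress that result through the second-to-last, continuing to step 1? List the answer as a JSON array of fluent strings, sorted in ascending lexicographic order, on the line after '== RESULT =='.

Regress step by step:
  through step 2 (load(p1,t2,depot)): drop {in(p1,t2)}, keep {pkg_at(p2,depot)}, require {pkg_at(p1,depot), truck_at(t2,depot)}
    → {pkg_at(p1,depot), pkg_at(p2,depot), truck_at(t2,depot)}
  through step 1 (unload(p1,t2,depot)): drop {pkg_at(p1,depot)}, keep {pkg_at(p2,depot), truck_at(t2,depot)}, require {in(p1,t2), truck_at(t2,depot)}
    → {in(p1,t2), pkg_at(p2,depot), truck_at(t2,depot)}

== RESULT ==
["in(p1,t2)", "pkg_at(p2,depot)", "truck_at(t2,depot)"]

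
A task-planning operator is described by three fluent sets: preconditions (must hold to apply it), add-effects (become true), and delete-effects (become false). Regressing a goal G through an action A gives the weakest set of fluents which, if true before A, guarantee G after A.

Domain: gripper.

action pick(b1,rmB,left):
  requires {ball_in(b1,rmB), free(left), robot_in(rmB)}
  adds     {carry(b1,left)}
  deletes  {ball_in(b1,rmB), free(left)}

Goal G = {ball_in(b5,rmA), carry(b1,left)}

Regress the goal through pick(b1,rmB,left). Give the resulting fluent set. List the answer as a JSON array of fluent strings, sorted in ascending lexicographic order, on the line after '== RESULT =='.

Regress:
  G ∩ del = {}  (empty — regression defined)
  G \ add = {ball_in(b5,rmA), carry(b1,left)} \ {carry(b1,left)} = {ball_in(b5,rmA)}
  ∪ pre   = {ball_in(b5,rmA)} ∪ {ball_in(b1,rmB), free(left), robot_in(rmB)}
          = {ball_in(b1,rmB), ball_in(b5,rmA), free(left), robot_in(rmB)}

== RESULT ==
["ball_in(b1,rmB)", "ball_in(b5,rmA)", "free(left)", "robot_in(rmB)"]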